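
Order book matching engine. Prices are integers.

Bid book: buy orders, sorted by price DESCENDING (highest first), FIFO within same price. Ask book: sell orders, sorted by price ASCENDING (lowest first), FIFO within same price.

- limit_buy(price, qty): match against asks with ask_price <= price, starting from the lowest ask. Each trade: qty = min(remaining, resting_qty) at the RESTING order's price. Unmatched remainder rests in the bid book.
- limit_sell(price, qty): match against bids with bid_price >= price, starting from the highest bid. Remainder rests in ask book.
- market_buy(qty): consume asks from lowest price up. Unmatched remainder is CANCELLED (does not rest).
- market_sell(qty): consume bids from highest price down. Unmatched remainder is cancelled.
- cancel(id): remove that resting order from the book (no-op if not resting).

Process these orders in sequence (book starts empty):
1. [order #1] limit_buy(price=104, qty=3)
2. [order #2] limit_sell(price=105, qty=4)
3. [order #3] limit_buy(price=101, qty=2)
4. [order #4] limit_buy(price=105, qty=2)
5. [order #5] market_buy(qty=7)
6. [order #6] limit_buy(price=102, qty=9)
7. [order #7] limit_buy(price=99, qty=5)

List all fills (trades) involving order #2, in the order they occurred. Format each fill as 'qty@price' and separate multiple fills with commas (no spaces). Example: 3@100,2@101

Answer: 2@105,2@105

Derivation:
After op 1 [order #1] limit_buy(price=104, qty=3): fills=none; bids=[#1:3@104] asks=[-]
After op 2 [order #2] limit_sell(price=105, qty=4): fills=none; bids=[#1:3@104] asks=[#2:4@105]
After op 3 [order #3] limit_buy(price=101, qty=2): fills=none; bids=[#1:3@104 #3:2@101] asks=[#2:4@105]
After op 4 [order #4] limit_buy(price=105, qty=2): fills=#4x#2:2@105; bids=[#1:3@104 #3:2@101] asks=[#2:2@105]
After op 5 [order #5] market_buy(qty=7): fills=#5x#2:2@105; bids=[#1:3@104 #3:2@101] asks=[-]
After op 6 [order #6] limit_buy(price=102, qty=9): fills=none; bids=[#1:3@104 #6:9@102 #3:2@101] asks=[-]
After op 7 [order #7] limit_buy(price=99, qty=5): fills=none; bids=[#1:3@104 #6:9@102 #3:2@101 #7:5@99] asks=[-]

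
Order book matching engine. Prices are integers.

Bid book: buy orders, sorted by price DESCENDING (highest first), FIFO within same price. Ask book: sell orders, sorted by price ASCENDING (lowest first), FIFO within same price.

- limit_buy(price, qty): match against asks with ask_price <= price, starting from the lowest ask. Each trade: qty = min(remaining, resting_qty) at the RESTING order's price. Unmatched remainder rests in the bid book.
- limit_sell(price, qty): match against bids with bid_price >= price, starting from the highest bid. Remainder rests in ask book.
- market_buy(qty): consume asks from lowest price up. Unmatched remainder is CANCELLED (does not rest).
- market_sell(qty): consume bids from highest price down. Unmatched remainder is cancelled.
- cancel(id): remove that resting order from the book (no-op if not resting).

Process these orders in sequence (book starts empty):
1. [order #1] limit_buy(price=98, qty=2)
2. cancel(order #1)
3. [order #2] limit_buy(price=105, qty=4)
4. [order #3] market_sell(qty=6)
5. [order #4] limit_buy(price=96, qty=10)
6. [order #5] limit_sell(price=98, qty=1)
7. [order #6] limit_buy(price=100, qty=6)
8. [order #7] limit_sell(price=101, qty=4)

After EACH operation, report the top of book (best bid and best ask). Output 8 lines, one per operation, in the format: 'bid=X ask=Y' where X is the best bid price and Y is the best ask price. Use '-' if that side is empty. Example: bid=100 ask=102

Answer: bid=98 ask=-
bid=- ask=-
bid=105 ask=-
bid=- ask=-
bid=96 ask=-
bid=96 ask=98
bid=100 ask=-
bid=100 ask=101

Derivation:
After op 1 [order #1] limit_buy(price=98, qty=2): fills=none; bids=[#1:2@98] asks=[-]
After op 2 cancel(order #1): fills=none; bids=[-] asks=[-]
After op 3 [order #2] limit_buy(price=105, qty=4): fills=none; bids=[#2:4@105] asks=[-]
After op 4 [order #3] market_sell(qty=6): fills=#2x#3:4@105; bids=[-] asks=[-]
After op 5 [order #4] limit_buy(price=96, qty=10): fills=none; bids=[#4:10@96] asks=[-]
After op 6 [order #5] limit_sell(price=98, qty=1): fills=none; bids=[#4:10@96] asks=[#5:1@98]
After op 7 [order #6] limit_buy(price=100, qty=6): fills=#6x#5:1@98; bids=[#6:5@100 #4:10@96] asks=[-]
After op 8 [order #7] limit_sell(price=101, qty=4): fills=none; bids=[#6:5@100 #4:10@96] asks=[#7:4@101]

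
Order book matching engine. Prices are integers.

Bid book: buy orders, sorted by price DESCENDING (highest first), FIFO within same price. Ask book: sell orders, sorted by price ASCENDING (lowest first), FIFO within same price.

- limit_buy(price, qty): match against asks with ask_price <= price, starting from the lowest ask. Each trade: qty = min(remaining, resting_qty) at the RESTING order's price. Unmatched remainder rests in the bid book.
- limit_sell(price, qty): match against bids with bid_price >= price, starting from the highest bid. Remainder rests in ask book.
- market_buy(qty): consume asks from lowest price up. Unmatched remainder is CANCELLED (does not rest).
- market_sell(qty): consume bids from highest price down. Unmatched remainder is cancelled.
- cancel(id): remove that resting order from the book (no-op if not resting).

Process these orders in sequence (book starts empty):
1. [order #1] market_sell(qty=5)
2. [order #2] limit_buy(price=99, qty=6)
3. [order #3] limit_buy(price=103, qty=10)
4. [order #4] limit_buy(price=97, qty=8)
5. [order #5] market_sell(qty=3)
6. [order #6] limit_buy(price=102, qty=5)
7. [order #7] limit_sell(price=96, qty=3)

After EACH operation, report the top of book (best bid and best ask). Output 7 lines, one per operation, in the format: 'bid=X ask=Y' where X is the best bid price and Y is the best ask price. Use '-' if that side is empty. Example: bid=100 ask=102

Answer: bid=- ask=-
bid=99 ask=-
bid=103 ask=-
bid=103 ask=-
bid=103 ask=-
bid=103 ask=-
bid=103 ask=-

Derivation:
After op 1 [order #1] market_sell(qty=5): fills=none; bids=[-] asks=[-]
After op 2 [order #2] limit_buy(price=99, qty=6): fills=none; bids=[#2:6@99] asks=[-]
After op 3 [order #3] limit_buy(price=103, qty=10): fills=none; bids=[#3:10@103 #2:6@99] asks=[-]
After op 4 [order #4] limit_buy(price=97, qty=8): fills=none; bids=[#3:10@103 #2:6@99 #4:8@97] asks=[-]
After op 5 [order #5] market_sell(qty=3): fills=#3x#5:3@103; bids=[#3:7@103 #2:6@99 #4:8@97] asks=[-]
After op 6 [order #6] limit_buy(price=102, qty=5): fills=none; bids=[#3:7@103 #6:5@102 #2:6@99 #4:8@97] asks=[-]
After op 7 [order #7] limit_sell(price=96, qty=3): fills=#3x#7:3@103; bids=[#3:4@103 #6:5@102 #2:6@99 #4:8@97] asks=[-]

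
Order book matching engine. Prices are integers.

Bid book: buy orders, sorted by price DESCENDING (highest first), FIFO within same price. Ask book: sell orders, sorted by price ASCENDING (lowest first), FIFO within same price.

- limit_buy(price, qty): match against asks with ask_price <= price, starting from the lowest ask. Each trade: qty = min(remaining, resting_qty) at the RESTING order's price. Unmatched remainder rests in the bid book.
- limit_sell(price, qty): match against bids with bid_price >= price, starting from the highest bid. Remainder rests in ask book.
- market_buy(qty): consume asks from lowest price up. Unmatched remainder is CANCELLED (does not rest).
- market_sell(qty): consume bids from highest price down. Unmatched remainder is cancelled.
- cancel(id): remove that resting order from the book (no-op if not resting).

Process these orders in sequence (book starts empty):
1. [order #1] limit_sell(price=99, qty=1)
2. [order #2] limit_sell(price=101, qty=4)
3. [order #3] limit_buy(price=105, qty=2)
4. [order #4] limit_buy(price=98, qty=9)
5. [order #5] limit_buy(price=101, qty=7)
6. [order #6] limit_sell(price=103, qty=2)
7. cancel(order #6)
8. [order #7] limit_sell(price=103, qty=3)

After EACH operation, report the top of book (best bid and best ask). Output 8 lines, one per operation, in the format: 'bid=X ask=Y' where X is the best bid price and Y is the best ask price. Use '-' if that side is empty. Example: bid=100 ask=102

Answer: bid=- ask=99
bid=- ask=99
bid=- ask=101
bid=98 ask=101
bid=101 ask=-
bid=101 ask=103
bid=101 ask=-
bid=101 ask=103

Derivation:
After op 1 [order #1] limit_sell(price=99, qty=1): fills=none; bids=[-] asks=[#1:1@99]
After op 2 [order #2] limit_sell(price=101, qty=4): fills=none; bids=[-] asks=[#1:1@99 #2:4@101]
After op 3 [order #3] limit_buy(price=105, qty=2): fills=#3x#1:1@99 #3x#2:1@101; bids=[-] asks=[#2:3@101]
After op 4 [order #4] limit_buy(price=98, qty=9): fills=none; bids=[#4:9@98] asks=[#2:3@101]
After op 5 [order #5] limit_buy(price=101, qty=7): fills=#5x#2:3@101; bids=[#5:4@101 #4:9@98] asks=[-]
After op 6 [order #6] limit_sell(price=103, qty=2): fills=none; bids=[#5:4@101 #4:9@98] asks=[#6:2@103]
After op 7 cancel(order #6): fills=none; bids=[#5:4@101 #4:9@98] asks=[-]
After op 8 [order #7] limit_sell(price=103, qty=3): fills=none; bids=[#5:4@101 #4:9@98] asks=[#7:3@103]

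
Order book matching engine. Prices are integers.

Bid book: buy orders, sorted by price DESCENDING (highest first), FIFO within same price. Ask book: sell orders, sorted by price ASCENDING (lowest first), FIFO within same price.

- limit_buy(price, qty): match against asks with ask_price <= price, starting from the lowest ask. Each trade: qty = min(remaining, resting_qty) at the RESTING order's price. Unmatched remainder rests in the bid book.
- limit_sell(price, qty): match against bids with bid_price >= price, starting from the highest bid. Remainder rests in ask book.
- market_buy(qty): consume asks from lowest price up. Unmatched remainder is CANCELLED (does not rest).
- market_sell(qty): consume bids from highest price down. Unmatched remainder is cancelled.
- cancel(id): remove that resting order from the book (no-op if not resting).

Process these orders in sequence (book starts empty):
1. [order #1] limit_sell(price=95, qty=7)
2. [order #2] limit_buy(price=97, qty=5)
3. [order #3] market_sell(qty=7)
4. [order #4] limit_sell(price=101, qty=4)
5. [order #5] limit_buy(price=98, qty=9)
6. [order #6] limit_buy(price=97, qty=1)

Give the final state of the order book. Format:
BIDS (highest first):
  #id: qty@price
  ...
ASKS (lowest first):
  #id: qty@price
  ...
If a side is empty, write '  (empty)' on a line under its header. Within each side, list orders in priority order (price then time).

After op 1 [order #1] limit_sell(price=95, qty=7): fills=none; bids=[-] asks=[#1:7@95]
After op 2 [order #2] limit_buy(price=97, qty=5): fills=#2x#1:5@95; bids=[-] asks=[#1:2@95]
After op 3 [order #3] market_sell(qty=7): fills=none; bids=[-] asks=[#1:2@95]
After op 4 [order #4] limit_sell(price=101, qty=4): fills=none; bids=[-] asks=[#1:2@95 #4:4@101]
After op 5 [order #5] limit_buy(price=98, qty=9): fills=#5x#1:2@95; bids=[#5:7@98] asks=[#4:4@101]
After op 6 [order #6] limit_buy(price=97, qty=1): fills=none; bids=[#5:7@98 #6:1@97] asks=[#4:4@101]

Answer: BIDS (highest first):
  #5: 7@98
  #6: 1@97
ASKS (lowest first):
  #4: 4@101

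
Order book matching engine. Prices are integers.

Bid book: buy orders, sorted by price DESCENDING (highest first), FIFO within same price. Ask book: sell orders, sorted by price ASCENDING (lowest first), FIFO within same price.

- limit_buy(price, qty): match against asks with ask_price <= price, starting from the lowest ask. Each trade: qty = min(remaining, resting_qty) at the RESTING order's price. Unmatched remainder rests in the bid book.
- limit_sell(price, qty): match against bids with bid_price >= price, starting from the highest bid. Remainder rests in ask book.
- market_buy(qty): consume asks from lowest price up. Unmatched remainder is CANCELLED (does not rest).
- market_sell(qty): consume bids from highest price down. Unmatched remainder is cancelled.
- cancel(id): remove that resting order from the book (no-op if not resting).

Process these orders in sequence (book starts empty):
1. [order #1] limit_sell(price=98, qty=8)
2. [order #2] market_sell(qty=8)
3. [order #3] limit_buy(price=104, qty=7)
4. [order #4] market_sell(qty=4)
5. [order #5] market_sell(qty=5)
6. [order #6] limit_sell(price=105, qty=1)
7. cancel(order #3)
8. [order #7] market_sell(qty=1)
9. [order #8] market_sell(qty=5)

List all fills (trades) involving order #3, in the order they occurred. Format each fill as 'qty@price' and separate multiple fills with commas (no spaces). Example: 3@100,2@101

Answer: 7@98

Derivation:
After op 1 [order #1] limit_sell(price=98, qty=8): fills=none; bids=[-] asks=[#1:8@98]
After op 2 [order #2] market_sell(qty=8): fills=none; bids=[-] asks=[#1:8@98]
After op 3 [order #3] limit_buy(price=104, qty=7): fills=#3x#1:7@98; bids=[-] asks=[#1:1@98]
After op 4 [order #4] market_sell(qty=4): fills=none; bids=[-] asks=[#1:1@98]
After op 5 [order #5] market_sell(qty=5): fills=none; bids=[-] asks=[#1:1@98]
After op 6 [order #6] limit_sell(price=105, qty=1): fills=none; bids=[-] asks=[#1:1@98 #6:1@105]
After op 7 cancel(order #3): fills=none; bids=[-] asks=[#1:1@98 #6:1@105]
After op 8 [order #7] market_sell(qty=1): fills=none; bids=[-] asks=[#1:1@98 #6:1@105]
After op 9 [order #8] market_sell(qty=5): fills=none; bids=[-] asks=[#1:1@98 #6:1@105]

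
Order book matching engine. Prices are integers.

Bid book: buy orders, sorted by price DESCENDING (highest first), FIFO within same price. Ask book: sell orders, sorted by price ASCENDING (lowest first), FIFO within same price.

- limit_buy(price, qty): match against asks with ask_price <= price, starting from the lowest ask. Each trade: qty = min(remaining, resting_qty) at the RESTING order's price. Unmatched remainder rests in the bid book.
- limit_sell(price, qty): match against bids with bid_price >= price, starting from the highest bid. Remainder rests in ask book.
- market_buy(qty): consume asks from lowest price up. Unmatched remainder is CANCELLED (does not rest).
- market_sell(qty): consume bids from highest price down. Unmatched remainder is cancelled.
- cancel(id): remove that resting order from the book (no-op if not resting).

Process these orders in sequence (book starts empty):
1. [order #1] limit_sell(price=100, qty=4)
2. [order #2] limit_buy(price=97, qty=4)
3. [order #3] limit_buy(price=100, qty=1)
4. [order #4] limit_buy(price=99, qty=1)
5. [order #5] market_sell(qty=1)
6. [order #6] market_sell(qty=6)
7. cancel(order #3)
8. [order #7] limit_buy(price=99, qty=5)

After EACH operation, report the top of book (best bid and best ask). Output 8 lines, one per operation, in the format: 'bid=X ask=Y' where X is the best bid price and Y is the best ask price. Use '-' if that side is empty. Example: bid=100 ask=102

After op 1 [order #1] limit_sell(price=100, qty=4): fills=none; bids=[-] asks=[#1:4@100]
After op 2 [order #2] limit_buy(price=97, qty=4): fills=none; bids=[#2:4@97] asks=[#1:4@100]
After op 3 [order #3] limit_buy(price=100, qty=1): fills=#3x#1:1@100; bids=[#2:4@97] asks=[#1:3@100]
After op 4 [order #4] limit_buy(price=99, qty=1): fills=none; bids=[#4:1@99 #2:4@97] asks=[#1:3@100]
After op 5 [order #5] market_sell(qty=1): fills=#4x#5:1@99; bids=[#2:4@97] asks=[#1:3@100]
After op 6 [order #6] market_sell(qty=6): fills=#2x#6:4@97; bids=[-] asks=[#1:3@100]
After op 7 cancel(order #3): fills=none; bids=[-] asks=[#1:3@100]
After op 8 [order #7] limit_buy(price=99, qty=5): fills=none; bids=[#7:5@99] asks=[#1:3@100]

Answer: bid=- ask=100
bid=97 ask=100
bid=97 ask=100
bid=99 ask=100
bid=97 ask=100
bid=- ask=100
bid=- ask=100
bid=99 ask=100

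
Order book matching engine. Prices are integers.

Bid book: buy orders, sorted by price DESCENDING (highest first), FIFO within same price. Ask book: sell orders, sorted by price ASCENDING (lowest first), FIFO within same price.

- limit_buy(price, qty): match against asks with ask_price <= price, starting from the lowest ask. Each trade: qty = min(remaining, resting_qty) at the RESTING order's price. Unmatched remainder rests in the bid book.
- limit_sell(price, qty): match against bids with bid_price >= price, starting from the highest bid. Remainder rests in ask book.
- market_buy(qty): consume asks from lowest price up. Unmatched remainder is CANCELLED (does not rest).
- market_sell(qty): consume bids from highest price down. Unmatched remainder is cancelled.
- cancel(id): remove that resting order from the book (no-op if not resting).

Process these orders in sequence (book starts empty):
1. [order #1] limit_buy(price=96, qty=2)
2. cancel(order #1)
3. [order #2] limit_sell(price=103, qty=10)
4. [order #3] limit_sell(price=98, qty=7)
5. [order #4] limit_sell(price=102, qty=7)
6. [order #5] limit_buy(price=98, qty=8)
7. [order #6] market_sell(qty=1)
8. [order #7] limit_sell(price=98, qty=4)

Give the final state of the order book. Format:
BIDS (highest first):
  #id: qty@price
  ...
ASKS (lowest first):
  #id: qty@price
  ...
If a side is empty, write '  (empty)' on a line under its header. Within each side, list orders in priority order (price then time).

Answer: BIDS (highest first):
  (empty)
ASKS (lowest first):
  #7: 4@98
  #4: 7@102
  #2: 10@103

Derivation:
After op 1 [order #1] limit_buy(price=96, qty=2): fills=none; bids=[#1:2@96] asks=[-]
After op 2 cancel(order #1): fills=none; bids=[-] asks=[-]
After op 3 [order #2] limit_sell(price=103, qty=10): fills=none; bids=[-] asks=[#2:10@103]
After op 4 [order #3] limit_sell(price=98, qty=7): fills=none; bids=[-] asks=[#3:7@98 #2:10@103]
After op 5 [order #4] limit_sell(price=102, qty=7): fills=none; bids=[-] asks=[#3:7@98 #4:7@102 #2:10@103]
After op 6 [order #5] limit_buy(price=98, qty=8): fills=#5x#3:7@98; bids=[#5:1@98] asks=[#4:7@102 #2:10@103]
After op 7 [order #6] market_sell(qty=1): fills=#5x#6:1@98; bids=[-] asks=[#4:7@102 #2:10@103]
After op 8 [order #7] limit_sell(price=98, qty=4): fills=none; bids=[-] asks=[#7:4@98 #4:7@102 #2:10@103]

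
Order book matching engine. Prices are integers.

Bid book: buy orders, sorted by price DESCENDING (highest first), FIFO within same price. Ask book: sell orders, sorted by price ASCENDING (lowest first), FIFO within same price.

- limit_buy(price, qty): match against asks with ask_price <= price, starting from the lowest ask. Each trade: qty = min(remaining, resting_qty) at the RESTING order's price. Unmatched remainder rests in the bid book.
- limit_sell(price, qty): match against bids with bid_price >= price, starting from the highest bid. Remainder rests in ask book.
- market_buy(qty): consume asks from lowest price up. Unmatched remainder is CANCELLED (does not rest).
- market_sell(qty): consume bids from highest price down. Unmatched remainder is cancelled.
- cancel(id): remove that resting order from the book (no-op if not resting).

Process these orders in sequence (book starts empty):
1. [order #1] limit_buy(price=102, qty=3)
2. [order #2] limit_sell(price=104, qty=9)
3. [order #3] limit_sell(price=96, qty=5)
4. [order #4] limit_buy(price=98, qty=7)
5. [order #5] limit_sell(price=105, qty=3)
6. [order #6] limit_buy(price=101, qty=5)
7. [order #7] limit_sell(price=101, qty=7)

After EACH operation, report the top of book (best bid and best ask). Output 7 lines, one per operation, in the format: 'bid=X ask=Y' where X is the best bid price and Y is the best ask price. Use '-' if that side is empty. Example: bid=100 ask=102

After op 1 [order #1] limit_buy(price=102, qty=3): fills=none; bids=[#1:3@102] asks=[-]
After op 2 [order #2] limit_sell(price=104, qty=9): fills=none; bids=[#1:3@102] asks=[#2:9@104]
After op 3 [order #3] limit_sell(price=96, qty=5): fills=#1x#3:3@102; bids=[-] asks=[#3:2@96 #2:9@104]
After op 4 [order #4] limit_buy(price=98, qty=7): fills=#4x#3:2@96; bids=[#4:5@98] asks=[#2:9@104]
After op 5 [order #5] limit_sell(price=105, qty=3): fills=none; bids=[#4:5@98] asks=[#2:9@104 #5:3@105]
After op 6 [order #6] limit_buy(price=101, qty=5): fills=none; bids=[#6:5@101 #4:5@98] asks=[#2:9@104 #5:3@105]
After op 7 [order #7] limit_sell(price=101, qty=7): fills=#6x#7:5@101; bids=[#4:5@98] asks=[#7:2@101 #2:9@104 #5:3@105]

Answer: bid=102 ask=-
bid=102 ask=104
bid=- ask=96
bid=98 ask=104
bid=98 ask=104
bid=101 ask=104
bid=98 ask=101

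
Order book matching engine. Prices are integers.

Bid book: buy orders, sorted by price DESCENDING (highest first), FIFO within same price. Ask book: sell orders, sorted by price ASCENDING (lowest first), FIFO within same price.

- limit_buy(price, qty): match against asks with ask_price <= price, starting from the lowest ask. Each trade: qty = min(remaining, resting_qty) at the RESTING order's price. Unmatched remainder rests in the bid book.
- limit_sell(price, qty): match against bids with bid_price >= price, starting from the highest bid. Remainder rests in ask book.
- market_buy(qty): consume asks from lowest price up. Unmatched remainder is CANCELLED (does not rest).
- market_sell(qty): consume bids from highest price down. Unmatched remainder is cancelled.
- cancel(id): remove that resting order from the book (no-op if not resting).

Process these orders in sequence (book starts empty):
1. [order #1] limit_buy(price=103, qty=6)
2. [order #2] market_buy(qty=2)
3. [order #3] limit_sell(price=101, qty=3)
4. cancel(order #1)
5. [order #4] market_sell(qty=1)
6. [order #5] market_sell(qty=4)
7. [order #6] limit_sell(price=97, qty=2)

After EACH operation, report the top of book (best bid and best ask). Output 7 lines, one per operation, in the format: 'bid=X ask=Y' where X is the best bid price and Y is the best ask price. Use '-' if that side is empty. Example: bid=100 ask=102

After op 1 [order #1] limit_buy(price=103, qty=6): fills=none; bids=[#1:6@103] asks=[-]
After op 2 [order #2] market_buy(qty=2): fills=none; bids=[#1:6@103] asks=[-]
After op 3 [order #3] limit_sell(price=101, qty=3): fills=#1x#3:3@103; bids=[#1:3@103] asks=[-]
After op 4 cancel(order #1): fills=none; bids=[-] asks=[-]
After op 5 [order #4] market_sell(qty=1): fills=none; bids=[-] asks=[-]
After op 6 [order #5] market_sell(qty=4): fills=none; bids=[-] asks=[-]
After op 7 [order #6] limit_sell(price=97, qty=2): fills=none; bids=[-] asks=[#6:2@97]

Answer: bid=103 ask=-
bid=103 ask=-
bid=103 ask=-
bid=- ask=-
bid=- ask=-
bid=- ask=-
bid=- ask=97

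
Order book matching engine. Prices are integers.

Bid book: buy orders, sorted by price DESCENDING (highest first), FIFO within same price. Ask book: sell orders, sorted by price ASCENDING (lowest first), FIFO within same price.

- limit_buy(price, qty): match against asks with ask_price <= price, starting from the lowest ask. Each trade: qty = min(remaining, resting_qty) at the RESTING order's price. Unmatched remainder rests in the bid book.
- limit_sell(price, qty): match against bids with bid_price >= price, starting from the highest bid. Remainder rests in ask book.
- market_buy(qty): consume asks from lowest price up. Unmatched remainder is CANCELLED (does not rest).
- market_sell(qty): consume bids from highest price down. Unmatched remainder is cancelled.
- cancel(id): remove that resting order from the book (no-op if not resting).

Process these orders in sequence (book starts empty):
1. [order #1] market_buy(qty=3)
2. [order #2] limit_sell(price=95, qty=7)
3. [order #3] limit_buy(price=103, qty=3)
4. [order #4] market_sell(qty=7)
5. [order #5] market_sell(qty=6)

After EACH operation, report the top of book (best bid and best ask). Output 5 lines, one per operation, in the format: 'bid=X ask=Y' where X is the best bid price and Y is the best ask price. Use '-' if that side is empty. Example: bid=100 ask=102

After op 1 [order #1] market_buy(qty=3): fills=none; bids=[-] asks=[-]
After op 2 [order #2] limit_sell(price=95, qty=7): fills=none; bids=[-] asks=[#2:7@95]
After op 3 [order #3] limit_buy(price=103, qty=3): fills=#3x#2:3@95; bids=[-] asks=[#2:4@95]
After op 4 [order #4] market_sell(qty=7): fills=none; bids=[-] asks=[#2:4@95]
After op 5 [order #5] market_sell(qty=6): fills=none; bids=[-] asks=[#2:4@95]

Answer: bid=- ask=-
bid=- ask=95
bid=- ask=95
bid=- ask=95
bid=- ask=95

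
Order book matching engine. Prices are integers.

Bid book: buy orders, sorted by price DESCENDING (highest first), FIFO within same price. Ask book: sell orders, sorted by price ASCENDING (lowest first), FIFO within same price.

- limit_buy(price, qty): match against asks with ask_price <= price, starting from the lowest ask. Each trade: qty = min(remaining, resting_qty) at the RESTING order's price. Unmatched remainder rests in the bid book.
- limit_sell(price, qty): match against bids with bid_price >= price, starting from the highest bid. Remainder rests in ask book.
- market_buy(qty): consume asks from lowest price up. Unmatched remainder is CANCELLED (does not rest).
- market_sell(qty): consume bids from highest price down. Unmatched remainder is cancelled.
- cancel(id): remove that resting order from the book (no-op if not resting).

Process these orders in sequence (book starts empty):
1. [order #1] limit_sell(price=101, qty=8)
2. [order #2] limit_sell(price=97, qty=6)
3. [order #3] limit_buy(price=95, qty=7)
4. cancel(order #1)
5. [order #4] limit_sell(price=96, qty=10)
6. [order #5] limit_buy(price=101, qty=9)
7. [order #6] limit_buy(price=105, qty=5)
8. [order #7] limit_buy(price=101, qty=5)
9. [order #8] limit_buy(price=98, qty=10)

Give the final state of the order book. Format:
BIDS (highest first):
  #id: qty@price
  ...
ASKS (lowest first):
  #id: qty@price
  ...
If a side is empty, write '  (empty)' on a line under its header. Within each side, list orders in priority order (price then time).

After op 1 [order #1] limit_sell(price=101, qty=8): fills=none; bids=[-] asks=[#1:8@101]
After op 2 [order #2] limit_sell(price=97, qty=6): fills=none; bids=[-] asks=[#2:6@97 #1:8@101]
After op 3 [order #3] limit_buy(price=95, qty=7): fills=none; bids=[#3:7@95] asks=[#2:6@97 #1:8@101]
After op 4 cancel(order #1): fills=none; bids=[#3:7@95] asks=[#2:6@97]
After op 5 [order #4] limit_sell(price=96, qty=10): fills=none; bids=[#3:7@95] asks=[#4:10@96 #2:6@97]
After op 6 [order #5] limit_buy(price=101, qty=9): fills=#5x#4:9@96; bids=[#3:7@95] asks=[#4:1@96 #2:6@97]
After op 7 [order #6] limit_buy(price=105, qty=5): fills=#6x#4:1@96 #6x#2:4@97; bids=[#3:7@95] asks=[#2:2@97]
After op 8 [order #7] limit_buy(price=101, qty=5): fills=#7x#2:2@97; bids=[#7:3@101 #3:7@95] asks=[-]
After op 9 [order #8] limit_buy(price=98, qty=10): fills=none; bids=[#7:3@101 #8:10@98 #3:7@95] asks=[-]

Answer: BIDS (highest first):
  #7: 3@101
  #8: 10@98
  #3: 7@95
ASKS (lowest first):
  (empty)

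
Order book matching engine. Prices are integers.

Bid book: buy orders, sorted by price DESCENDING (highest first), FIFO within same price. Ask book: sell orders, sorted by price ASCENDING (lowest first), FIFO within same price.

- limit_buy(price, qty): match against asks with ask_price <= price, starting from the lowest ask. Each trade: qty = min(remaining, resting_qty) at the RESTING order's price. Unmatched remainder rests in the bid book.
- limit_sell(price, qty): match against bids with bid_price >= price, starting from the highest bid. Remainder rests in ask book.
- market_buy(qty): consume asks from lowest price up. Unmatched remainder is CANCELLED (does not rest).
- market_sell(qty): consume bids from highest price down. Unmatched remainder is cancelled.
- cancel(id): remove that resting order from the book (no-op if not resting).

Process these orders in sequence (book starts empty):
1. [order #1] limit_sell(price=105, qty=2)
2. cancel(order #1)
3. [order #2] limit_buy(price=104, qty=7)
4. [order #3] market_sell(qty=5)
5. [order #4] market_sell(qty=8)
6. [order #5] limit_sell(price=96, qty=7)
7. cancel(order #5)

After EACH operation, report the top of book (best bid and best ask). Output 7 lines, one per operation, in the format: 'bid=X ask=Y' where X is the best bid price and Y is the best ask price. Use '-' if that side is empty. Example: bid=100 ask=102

After op 1 [order #1] limit_sell(price=105, qty=2): fills=none; bids=[-] asks=[#1:2@105]
After op 2 cancel(order #1): fills=none; bids=[-] asks=[-]
After op 3 [order #2] limit_buy(price=104, qty=7): fills=none; bids=[#2:7@104] asks=[-]
After op 4 [order #3] market_sell(qty=5): fills=#2x#3:5@104; bids=[#2:2@104] asks=[-]
After op 5 [order #4] market_sell(qty=8): fills=#2x#4:2@104; bids=[-] asks=[-]
After op 6 [order #5] limit_sell(price=96, qty=7): fills=none; bids=[-] asks=[#5:7@96]
After op 7 cancel(order #5): fills=none; bids=[-] asks=[-]

Answer: bid=- ask=105
bid=- ask=-
bid=104 ask=-
bid=104 ask=-
bid=- ask=-
bid=- ask=96
bid=- ask=-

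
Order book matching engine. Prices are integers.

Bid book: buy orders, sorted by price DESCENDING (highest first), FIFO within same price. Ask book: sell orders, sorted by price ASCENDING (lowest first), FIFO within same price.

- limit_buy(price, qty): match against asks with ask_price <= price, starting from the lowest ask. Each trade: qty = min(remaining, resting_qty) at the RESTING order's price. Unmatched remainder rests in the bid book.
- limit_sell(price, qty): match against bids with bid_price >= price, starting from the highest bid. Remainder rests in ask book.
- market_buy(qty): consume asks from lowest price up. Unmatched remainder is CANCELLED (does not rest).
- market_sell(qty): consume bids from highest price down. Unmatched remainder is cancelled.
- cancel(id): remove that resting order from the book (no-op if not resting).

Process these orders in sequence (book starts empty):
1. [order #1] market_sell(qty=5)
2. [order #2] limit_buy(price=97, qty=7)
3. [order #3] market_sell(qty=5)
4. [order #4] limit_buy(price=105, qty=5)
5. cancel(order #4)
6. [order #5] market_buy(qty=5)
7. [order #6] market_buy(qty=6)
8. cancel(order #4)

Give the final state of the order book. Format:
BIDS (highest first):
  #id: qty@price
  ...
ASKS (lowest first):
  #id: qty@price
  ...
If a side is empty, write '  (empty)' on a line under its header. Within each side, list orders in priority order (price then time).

After op 1 [order #1] market_sell(qty=5): fills=none; bids=[-] asks=[-]
After op 2 [order #2] limit_buy(price=97, qty=7): fills=none; bids=[#2:7@97] asks=[-]
After op 3 [order #3] market_sell(qty=5): fills=#2x#3:5@97; bids=[#2:2@97] asks=[-]
After op 4 [order #4] limit_buy(price=105, qty=5): fills=none; bids=[#4:5@105 #2:2@97] asks=[-]
After op 5 cancel(order #4): fills=none; bids=[#2:2@97] asks=[-]
After op 6 [order #5] market_buy(qty=5): fills=none; bids=[#2:2@97] asks=[-]
After op 7 [order #6] market_buy(qty=6): fills=none; bids=[#2:2@97] asks=[-]
After op 8 cancel(order #4): fills=none; bids=[#2:2@97] asks=[-]

Answer: BIDS (highest first):
  #2: 2@97
ASKS (lowest first):
  (empty)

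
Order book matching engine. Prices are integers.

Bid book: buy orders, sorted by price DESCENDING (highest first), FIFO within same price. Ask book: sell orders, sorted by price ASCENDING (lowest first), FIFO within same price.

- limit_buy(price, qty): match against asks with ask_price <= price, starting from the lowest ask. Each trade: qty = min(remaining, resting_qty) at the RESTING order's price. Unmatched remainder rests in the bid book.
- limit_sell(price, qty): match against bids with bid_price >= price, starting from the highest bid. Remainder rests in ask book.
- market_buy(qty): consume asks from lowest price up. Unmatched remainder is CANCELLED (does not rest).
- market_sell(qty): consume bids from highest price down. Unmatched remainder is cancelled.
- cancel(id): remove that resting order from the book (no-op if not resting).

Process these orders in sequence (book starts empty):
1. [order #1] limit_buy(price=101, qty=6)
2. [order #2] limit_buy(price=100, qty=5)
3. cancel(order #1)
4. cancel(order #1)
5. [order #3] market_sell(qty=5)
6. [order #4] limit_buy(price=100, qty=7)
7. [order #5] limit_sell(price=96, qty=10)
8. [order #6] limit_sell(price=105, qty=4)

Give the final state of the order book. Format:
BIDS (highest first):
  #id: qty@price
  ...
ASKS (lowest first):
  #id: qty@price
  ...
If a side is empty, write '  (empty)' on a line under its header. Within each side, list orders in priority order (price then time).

After op 1 [order #1] limit_buy(price=101, qty=6): fills=none; bids=[#1:6@101] asks=[-]
After op 2 [order #2] limit_buy(price=100, qty=5): fills=none; bids=[#1:6@101 #2:5@100] asks=[-]
After op 3 cancel(order #1): fills=none; bids=[#2:5@100] asks=[-]
After op 4 cancel(order #1): fills=none; bids=[#2:5@100] asks=[-]
After op 5 [order #3] market_sell(qty=5): fills=#2x#3:5@100; bids=[-] asks=[-]
After op 6 [order #4] limit_buy(price=100, qty=7): fills=none; bids=[#4:7@100] asks=[-]
After op 7 [order #5] limit_sell(price=96, qty=10): fills=#4x#5:7@100; bids=[-] asks=[#5:3@96]
After op 8 [order #6] limit_sell(price=105, qty=4): fills=none; bids=[-] asks=[#5:3@96 #6:4@105]

Answer: BIDS (highest first):
  (empty)
ASKS (lowest first):
  #5: 3@96
  #6: 4@105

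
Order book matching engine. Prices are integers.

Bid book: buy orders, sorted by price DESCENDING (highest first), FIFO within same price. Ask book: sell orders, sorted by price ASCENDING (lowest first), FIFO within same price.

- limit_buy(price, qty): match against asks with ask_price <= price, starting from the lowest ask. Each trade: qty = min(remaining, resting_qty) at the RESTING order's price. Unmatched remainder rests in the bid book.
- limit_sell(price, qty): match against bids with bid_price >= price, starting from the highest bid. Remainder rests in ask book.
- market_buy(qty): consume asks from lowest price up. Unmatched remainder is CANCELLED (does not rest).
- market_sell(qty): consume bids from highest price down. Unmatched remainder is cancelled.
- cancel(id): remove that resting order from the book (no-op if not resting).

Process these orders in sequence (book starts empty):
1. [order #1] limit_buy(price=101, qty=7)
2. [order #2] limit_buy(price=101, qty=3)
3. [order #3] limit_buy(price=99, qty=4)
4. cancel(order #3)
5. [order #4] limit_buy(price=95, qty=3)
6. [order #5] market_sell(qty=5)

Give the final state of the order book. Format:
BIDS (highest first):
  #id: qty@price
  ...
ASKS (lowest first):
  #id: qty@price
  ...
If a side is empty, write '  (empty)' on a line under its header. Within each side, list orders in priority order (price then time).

Answer: BIDS (highest first):
  #1: 2@101
  #2: 3@101
  #4: 3@95
ASKS (lowest first):
  (empty)

Derivation:
After op 1 [order #1] limit_buy(price=101, qty=7): fills=none; bids=[#1:7@101] asks=[-]
After op 2 [order #2] limit_buy(price=101, qty=3): fills=none; bids=[#1:7@101 #2:3@101] asks=[-]
After op 3 [order #3] limit_buy(price=99, qty=4): fills=none; bids=[#1:7@101 #2:3@101 #3:4@99] asks=[-]
After op 4 cancel(order #3): fills=none; bids=[#1:7@101 #2:3@101] asks=[-]
After op 5 [order #4] limit_buy(price=95, qty=3): fills=none; bids=[#1:7@101 #2:3@101 #4:3@95] asks=[-]
After op 6 [order #5] market_sell(qty=5): fills=#1x#5:5@101; bids=[#1:2@101 #2:3@101 #4:3@95] asks=[-]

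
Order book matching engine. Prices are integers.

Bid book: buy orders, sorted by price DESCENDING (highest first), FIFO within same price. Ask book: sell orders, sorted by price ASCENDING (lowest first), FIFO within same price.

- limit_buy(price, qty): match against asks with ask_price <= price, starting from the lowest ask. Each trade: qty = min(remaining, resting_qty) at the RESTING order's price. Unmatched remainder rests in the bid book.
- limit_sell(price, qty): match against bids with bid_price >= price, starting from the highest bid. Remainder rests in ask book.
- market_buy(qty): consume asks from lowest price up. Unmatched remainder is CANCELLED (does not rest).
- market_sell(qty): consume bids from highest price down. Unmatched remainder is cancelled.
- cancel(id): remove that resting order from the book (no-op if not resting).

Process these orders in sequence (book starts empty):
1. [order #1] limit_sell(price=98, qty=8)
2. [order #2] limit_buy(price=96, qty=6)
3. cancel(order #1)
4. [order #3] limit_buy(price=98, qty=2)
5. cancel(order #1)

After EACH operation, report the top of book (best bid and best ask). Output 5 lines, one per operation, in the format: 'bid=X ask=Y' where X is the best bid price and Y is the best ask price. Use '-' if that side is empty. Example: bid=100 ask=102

After op 1 [order #1] limit_sell(price=98, qty=8): fills=none; bids=[-] asks=[#1:8@98]
After op 2 [order #2] limit_buy(price=96, qty=6): fills=none; bids=[#2:6@96] asks=[#1:8@98]
After op 3 cancel(order #1): fills=none; bids=[#2:6@96] asks=[-]
After op 4 [order #3] limit_buy(price=98, qty=2): fills=none; bids=[#3:2@98 #2:6@96] asks=[-]
After op 5 cancel(order #1): fills=none; bids=[#3:2@98 #2:6@96] asks=[-]

Answer: bid=- ask=98
bid=96 ask=98
bid=96 ask=-
bid=98 ask=-
bid=98 ask=-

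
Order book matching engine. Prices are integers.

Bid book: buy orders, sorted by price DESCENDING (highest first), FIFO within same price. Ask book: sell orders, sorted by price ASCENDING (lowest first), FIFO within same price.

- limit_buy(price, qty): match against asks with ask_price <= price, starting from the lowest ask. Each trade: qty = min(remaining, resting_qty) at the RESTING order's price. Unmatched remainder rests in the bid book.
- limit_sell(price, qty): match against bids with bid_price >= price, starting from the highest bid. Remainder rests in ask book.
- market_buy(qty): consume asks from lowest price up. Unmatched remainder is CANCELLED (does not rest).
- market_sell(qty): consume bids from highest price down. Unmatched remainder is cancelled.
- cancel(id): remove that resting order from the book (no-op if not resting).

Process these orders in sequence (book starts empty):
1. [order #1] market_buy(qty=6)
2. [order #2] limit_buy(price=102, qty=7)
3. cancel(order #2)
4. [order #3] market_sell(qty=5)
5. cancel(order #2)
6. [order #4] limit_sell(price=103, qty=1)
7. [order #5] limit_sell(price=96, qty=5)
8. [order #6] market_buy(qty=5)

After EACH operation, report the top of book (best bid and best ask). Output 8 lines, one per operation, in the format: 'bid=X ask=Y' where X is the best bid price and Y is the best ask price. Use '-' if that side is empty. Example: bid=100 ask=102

After op 1 [order #1] market_buy(qty=6): fills=none; bids=[-] asks=[-]
After op 2 [order #2] limit_buy(price=102, qty=7): fills=none; bids=[#2:7@102] asks=[-]
After op 3 cancel(order #2): fills=none; bids=[-] asks=[-]
After op 4 [order #3] market_sell(qty=5): fills=none; bids=[-] asks=[-]
After op 5 cancel(order #2): fills=none; bids=[-] asks=[-]
After op 6 [order #4] limit_sell(price=103, qty=1): fills=none; bids=[-] asks=[#4:1@103]
After op 7 [order #5] limit_sell(price=96, qty=5): fills=none; bids=[-] asks=[#5:5@96 #4:1@103]
After op 8 [order #6] market_buy(qty=5): fills=#6x#5:5@96; bids=[-] asks=[#4:1@103]

Answer: bid=- ask=-
bid=102 ask=-
bid=- ask=-
bid=- ask=-
bid=- ask=-
bid=- ask=103
bid=- ask=96
bid=- ask=103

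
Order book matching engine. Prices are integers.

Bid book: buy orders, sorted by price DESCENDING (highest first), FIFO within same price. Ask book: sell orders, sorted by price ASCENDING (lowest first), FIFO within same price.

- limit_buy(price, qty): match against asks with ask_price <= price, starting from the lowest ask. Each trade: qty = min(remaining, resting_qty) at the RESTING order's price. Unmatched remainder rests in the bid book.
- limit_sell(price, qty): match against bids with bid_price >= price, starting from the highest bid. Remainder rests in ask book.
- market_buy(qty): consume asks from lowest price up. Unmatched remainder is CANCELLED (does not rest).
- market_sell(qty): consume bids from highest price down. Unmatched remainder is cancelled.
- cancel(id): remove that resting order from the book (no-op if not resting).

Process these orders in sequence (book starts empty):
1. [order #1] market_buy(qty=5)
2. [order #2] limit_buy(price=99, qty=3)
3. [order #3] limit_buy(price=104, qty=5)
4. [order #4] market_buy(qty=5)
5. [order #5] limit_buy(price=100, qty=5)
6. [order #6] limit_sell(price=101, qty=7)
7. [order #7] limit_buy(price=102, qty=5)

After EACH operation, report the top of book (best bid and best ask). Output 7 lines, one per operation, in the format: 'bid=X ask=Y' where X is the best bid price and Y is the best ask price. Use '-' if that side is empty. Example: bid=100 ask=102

Answer: bid=- ask=-
bid=99 ask=-
bid=104 ask=-
bid=104 ask=-
bid=104 ask=-
bid=100 ask=101
bid=102 ask=-

Derivation:
After op 1 [order #1] market_buy(qty=5): fills=none; bids=[-] asks=[-]
After op 2 [order #2] limit_buy(price=99, qty=3): fills=none; bids=[#2:3@99] asks=[-]
After op 3 [order #3] limit_buy(price=104, qty=5): fills=none; bids=[#3:5@104 #2:3@99] asks=[-]
After op 4 [order #4] market_buy(qty=5): fills=none; bids=[#3:5@104 #2:3@99] asks=[-]
After op 5 [order #5] limit_buy(price=100, qty=5): fills=none; bids=[#3:5@104 #5:5@100 #2:3@99] asks=[-]
After op 6 [order #6] limit_sell(price=101, qty=7): fills=#3x#6:5@104; bids=[#5:5@100 #2:3@99] asks=[#6:2@101]
After op 7 [order #7] limit_buy(price=102, qty=5): fills=#7x#6:2@101; bids=[#7:3@102 #5:5@100 #2:3@99] asks=[-]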